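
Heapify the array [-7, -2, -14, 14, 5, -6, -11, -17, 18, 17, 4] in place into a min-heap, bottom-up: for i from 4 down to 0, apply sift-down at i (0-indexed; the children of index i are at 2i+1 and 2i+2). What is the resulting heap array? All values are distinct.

sift down from index 4:
  5 vs smaller child 4 at index 10, swap → [-7, -2, -14, 14, 4, -6, -11, -17, 18, 17, 5]
sift down from index 3:
  14 vs smaller child -17 at index 7, swap → [-7, -2, -14, -17, 4, -6, -11, 14, 18, 17, 5]
sift down from index 2: already satisfies heap property
sift down from index 1:
  -2 vs smaller child -17 at index 3, swap → [-7, -17, -14, -2, 4, -6, -11, 14, 18, 17, 5]
sift down from index 0:
  -7 vs smaller child -17 at index 1, swap → [-17, -7, -14, -2, 4, -6, -11, 14, 18, 17, 5]

[-17, -7, -14, -2, 4, -6, -11, 14, 18, 17, 5]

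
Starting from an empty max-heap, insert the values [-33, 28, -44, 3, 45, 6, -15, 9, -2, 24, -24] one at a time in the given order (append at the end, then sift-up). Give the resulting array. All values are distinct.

[45, 28, 6, 9, 24, -44, -15, -33, -2, 3, -24]

Insert -33:
  append -33 at index 0 → [-33] (no swap needed)
Insert 28:
  append 28 at index 1 → [-33, 28]
  28 > parent -33 at index 0, swap → [28, -33]
Insert -44:
  append -44 at index 2 → [28, -33, -44] (no swap needed)
Insert 3:
  append 3 at index 3 → [28, -33, -44, 3]
  3 > parent -33 at index 1, swap → [28, 3, -44, -33]
Insert 45:
  append 45 at index 4 → [28, 3, -44, -33, 45]
  45 > parent 3 at index 1, swap → [28, 45, -44, -33, 3]
  45 > parent 28 at index 0, swap → [45, 28, -44, -33, 3]
Insert 6:
  append 6 at index 5 → [45, 28, -44, -33, 3, 6]
  6 > parent -44 at index 2, swap → [45, 28, 6, -33, 3, -44]
Insert -15:
  append -15 at index 6 → [45, 28, 6, -33, 3, -44, -15] (no swap needed)
Insert 9:
  append 9 at index 7 → [45, 28, 6, -33, 3, -44, -15, 9]
  9 > parent -33 at index 3, swap → [45, 28, 6, 9, 3, -44, -15, -33]
Insert -2:
  append -2 at index 8 → [45, 28, 6, 9, 3, -44, -15, -33, -2] (no swap needed)
Insert 24:
  append 24 at index 9 → [45, 28, 6, 9, 3, -44, -15, -33, -2, 24]
  24 > parent 3 at index 4, swap → [45, 28, 6, 9, 24, -44, -15, -33, -2, 3]
Insert -24:
  append -24 at index 10 → [45, 28, 6, 9, 24, -44, -15, -33, -2, 3, -24] (no swap needed)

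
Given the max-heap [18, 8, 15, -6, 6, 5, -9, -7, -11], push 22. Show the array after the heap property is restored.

[22, 18, 15, -6, 8, 5, -9, -7, -11, 6]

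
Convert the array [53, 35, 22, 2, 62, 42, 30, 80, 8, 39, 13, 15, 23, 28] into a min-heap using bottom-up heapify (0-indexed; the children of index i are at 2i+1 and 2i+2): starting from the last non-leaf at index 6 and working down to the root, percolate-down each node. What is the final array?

sift down from index 6:
  30 vs only child 28 at index 13, swap → [53, 35, 22, 2, 62, 42, 28, 80, 8, 39, 13, 15, 23, 30]
sift down from index 5:
  42 vs smaller child 15 at index 11, swap → [53, 35, 22, 2, 62, 15, 28, 80, 8, 39, 13, 42, 23, 30]
sift down from index 4:
  62 vs smaller child 13 at index 10, swap → [53, 35, 22, 2, 13, 15, 28, 80, 8, 39, 62, 42, 23, 30]
sift down from index 3: already satisfies heap property
sift down from index 2:
  22 vs smaller child 15 at index 5, swap → [53, 35, 15, 2, 13, 22, 28, 80, 8, 39, 62, 42, 23, 30]
sift down from index 1:
  35 vs smaller child 2 at index 3, swap → [53, 2, 15, 35, 13, 22, 28, 80, 8, 39, 62, 42, 23, 30]
  35 vs smaller child 8 at index 8, swap → [53, 2, 15, 8, 13, 22, 28, 80, 35, 39, 62, 42, 23, 30]
sift down from index 0:
  53 vs smaller child 2 at index 1, swap → [2, 53, 15, 8, 13, 22, 28, 80, 35, 39, 62, 42, 23, 30]
  53 vs smaller child 8 at index 3, swap → [2, 8, 15, 53, 13, 22, 28, 80, 35, 39, 62, 42, 23, 30]
  53 vs smaller child 35 at index 8, swap → [2, 8, 15, 35, 13, 22, 28, 80, 53, 39, 62, 42, 23, 30]

[2, 8, 15, 35, 13, 22, 28, 80, 53, 39, 62, 42, 23, 30]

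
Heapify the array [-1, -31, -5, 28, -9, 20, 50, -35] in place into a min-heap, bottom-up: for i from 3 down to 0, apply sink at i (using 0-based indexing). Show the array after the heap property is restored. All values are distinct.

sift down from index 3:
  28 vs only child -35 at index 7, swap → [-1, -31, -5, -35, -9, 20, 50, 28]
sift down from index 2: already satisfies heap property
sift down from index 1:
  -31 vs smaller child -35 at index 3, swap → [-1, -35, -5, -31, -9, 20, 50, 28]
sift down from index 0:
  -1 vs smaller child -35 at index 1, swap → [-35, -1, -5, -31, -9, 20, 50, 28]
  -1 vs smaller child -31 at index 3, swap → [-35, -31, -5, -1, -9, 20, 50, 28]

[-35, -31, -5, -1, -9, 20, 50, 28]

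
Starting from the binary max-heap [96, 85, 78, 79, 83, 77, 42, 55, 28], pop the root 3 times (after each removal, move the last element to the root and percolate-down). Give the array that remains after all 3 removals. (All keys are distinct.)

extract-max #1 returns 96:
  remove root 96; move last element 28 to root → [28, 85, 78, 79, 83, 77, 42, 55]
  28 vs larger child 85 at index 1, swap → [85, 28, 78, 79, 83, 77, 42, 55]
  28 vs larger child 83 at index 4, swap → [85, 83, 78, 79, 28, 77, 42, 55]
extract-max #2 returns 85:
  remove root 85; move last element 55 to root → [55, 83, 78, 79, 28, 77, 42]
  55 vs larger child 83 at index 1, swap → [83, 55, 78, 79, 28, 77, 42]
  55 vs larger child 79 at index 3, swap → [83, 79, 78, 55, 28, 77, 42]
extract-max #3 returns 83:
  remove root 83; move last element 42 to root → [42, 79, 78, 55, 28, 77]
  42 vs larger child 79 at index 1, swap → [79, 42, 78, 55, 28, 77]
  42 vs larger child 55 at index 3, swap → [79, 55, 78, 42, 28, 77]

[79, 55, 78, 42, 28, 77]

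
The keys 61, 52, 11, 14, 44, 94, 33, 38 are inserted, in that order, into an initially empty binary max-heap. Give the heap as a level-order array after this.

[94, 52, 61, 38, 44, 11, 33, 14]

Insert 61:
  append 61 at index 0 → [61] (no swap needed)
Insert 52:
  append 52 at index 1 → [61, 52] (no swap needed)
Insert 11:
  append 11 at index 2 → [61, 52, 11] (no swap needed)
Insert 14:
  append 14 at index 3 → [61, 52, 11, 14] (no swap needed)
Insert 44:
  append 44 at index 4 → [61, 52, 11, 14, 44] (no swap needed)
Insert 94:
  append 94 at index 5 → [61, 52, 11, 14, 44, 94]
  94 > parent 11 at index 2, swap → [61, 52, 94, 14, 44, 11]
  94 > parent 61 at index 0, swap → [94, 52, 61, 14, 44, 11]
Insert 33:
  append 33 at index 6 → [94, 52, 61, 14, 44, 11, 33] (no swap needed)
Insert 38:
  append 38 at index 7 → [94, 52, 61, 14, 44, 11, 33, 38]
  38 > parent 14 at index 3, swap → [94, 52, 61, 38, 44, 11, 33, 14]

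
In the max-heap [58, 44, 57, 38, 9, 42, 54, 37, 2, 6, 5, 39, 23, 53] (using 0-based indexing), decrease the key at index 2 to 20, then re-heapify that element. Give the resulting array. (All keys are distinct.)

set index 2 from 57 to 20 → [58, 44, 20, 38, 9, 42, 54, 37, 2, 6, 5, 39, 23, 53]
20 vs larger child 54 at index 6, swap → [58, 44, 54, 38, 9, 42, 20, 37, 2, 6, 5, 39, 23, 53]
20 vs only child 53 at index 13, swap → [58, 44, 54, 38, 9, 42, 53, 37, 2, 6, 5, 39, 23, 20]

[58, 44, 54, 38, 9, 42, 53, 37, 2, 6, 5, 39, 23, 20]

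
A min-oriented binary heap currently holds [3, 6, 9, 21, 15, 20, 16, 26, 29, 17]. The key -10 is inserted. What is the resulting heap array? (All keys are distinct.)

[-10, 3, 9, 21, 6, 20, 16, 26, 29, 17, 15]

append -10 at index 10 → [3, 6, 9, 21, 15, 20, 16, 26, 29, 17, -10]
-10 < parent 15 at index 4, swap → [3, 6, 9, 21, -10, 20, 16, 26, 29, 17, 15]
-10 < parent 6 at index 1, swap → [3, -10, 9, 21, 6, 20, 16, 26, 29, 17, 15]
-10 < parent 3 at index 0, swap → [-10, 3, 9, 21, 6, 20, 16, 26, 29, 17, 15]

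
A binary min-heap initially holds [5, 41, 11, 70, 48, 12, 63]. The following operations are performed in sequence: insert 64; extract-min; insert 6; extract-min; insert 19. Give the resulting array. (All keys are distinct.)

[11, 19, 12, 41, 48, 70, 63, 64]

insert 64:
  append 64 at index 7 → [5, 41, 11, 70, 48, 12, 63, 64]
  64 < parent 70 at index 3, swap → [5, 41, 11, 64, 48, 12, 63, 70]
extract-min → returns 5:
  remove root 5; move last element 70 to root → [70, 41, 11, 64, 48, 12, 63]
  70 vs smaller child 11 at index 2, swap → [11, 41, 70, 64, 48, 12, 63]
  70 vs smaller child 12 at index 5, swap → [11, 41, 12, 64, 48, 70, 63]
insert 6:
  append 6 at index 7 → [11, 41, 12, 64, 48, 70, 63, 6]
  6 < parent 64 at index 3, swap → [11, 41, 12, 6, 48, 70, 63, 64]
  6 < parent 41 at index 1, swap → [11, 6, 12, 41, 48, 70, 63, 64]
  6 < parent 11 at index 0, swap → [6, 11, 12, 41, 48, 70, 63, 64]
extract-min → returns 6:
  remove root 6; move last element 64 to root → [64, 11, 12, 41, 48, 70, 63]
  64 vs smaller child 11 at index 1, swap → [11, 64, 12, 41, 48, 70, 63]
  64 vs smaller child 41 at index 3, swap → [11, 41, 12, 64, 48, 70, 63]
insert 19:
  append 19 at index 7 → [11, 41, 12, 64, 48, 70, 63, 19]
  19 < parent 64 at index 3, swap → [11, 41, 12, 19, 48, 70, 63, 64]
  19 < parent 41 at index 1, swap → [11, 19, 12, 41, 48, 70, 63, 64]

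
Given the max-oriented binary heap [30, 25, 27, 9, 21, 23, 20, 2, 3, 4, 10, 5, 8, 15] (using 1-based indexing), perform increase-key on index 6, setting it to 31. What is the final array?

[31, 25, 30, 9, 21, 27, 20, 2, 3, 4, 10, 5, 8, 15]

set index 6 from 23 to 31 → [30, 25, 27, 9, 21, 31, 20, 2, 3, 4, 10, 5, 8, 15]
31 > parent 27 at index 3, swap → [30, 25, 31, 9, 21, 27, 20, 2, 3, 4, 10, 5, 8, 15]
31 > parent 30 at index 1, swap → [31, 25, 30, 9, 21, 27, 20, 2, 3, 4, 10, 5, 8, 15]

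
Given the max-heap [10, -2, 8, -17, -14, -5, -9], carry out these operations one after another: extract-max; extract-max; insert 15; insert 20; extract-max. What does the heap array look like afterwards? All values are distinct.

[15, -9, -2, -17, -14, -5]

extract-max → returns 10:
  remove root 10; move last element -9 to root → [-9, -2, 8, -17, -14, -5]
  -9 vs larger child 8 at index 2, swap → [8, -2, -9, -17, -14, -5]
  -9 vs only child -5 at index 5, swap → [8, -2, -5, -17, -14, -9]
extract-max → returns 8:
  remove root 8; move last element -9 to root → [-9, -2, -5, -17, -14]
  -9 vs larger child -2 at index 1, swap → [-2, -9, -5, -17, -14]
insert 15:
  append 15 at index 5 → [-2, -9, -5, -17, -14, 15]
  15 > parent -5 at index 2, swap → [-2, -9, 15, -17, -14, -5]
  15 > parent -2 at index 0, swap → [15, -9, -2, -17, -14, -5]
insert 20:
  append 20 at index 6 → [15, -9, -2, -17, -14, -5, 20]
  20 > parent -2 at index 2, swap → [15, -9, 20, -17, -14, -5, -2]
  20 > parent 15 at index 0, swap → [20, -9, 15, -17, -14, -5, -2]
extract-max → returns 20:
  remove root 20; move last element -2 to root → [-2, -9, 15, -17, -14, -5]
  -2 vs larger child 15 at index 2, swap → [15, -9, -2, -17, -14, -5]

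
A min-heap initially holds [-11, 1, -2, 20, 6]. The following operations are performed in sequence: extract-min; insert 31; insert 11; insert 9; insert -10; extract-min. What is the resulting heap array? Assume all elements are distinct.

extract-min → returns -11:
  remove root -11; move last element 6 to root → [6, 1, -2, 20]
  6 vs smaller child -2 at index 2, swap → [-2, 1, 6, 20]
insert 31:
  append 31 at index 4 → [-2, 1, 6, 20, 31] (no swap needed)
insert 11:
  append 11 at index 5 → [-2, 1, 6, 20, 31, 11] (no swap needed)
insert 9:
  append 9 at index 6 → [-2, 1, 6, 20, 31, 11, 9] (no swap needed)
insert -10:
  append -10 at index 7 → [-2, 1, 6, 20, 31, 11, 9, -10]
  -10 < parent 20 at index 3, swap → [-2, 1, 6, -10, 31, 11, 9, 20]
  -10 < parent 1 at index 1, swap → [-2, -10, 6, 1, 31, 11, 9, 20]
  -10 < parent -2 at index 0, swap → [-10, -2, 6, 1, 31, 11, 9, 20]
extract-min → returns -10:
  remove root -10; move last element 20 to root → [20, -2, 6, 1, 31, 11, 9]
  20 vs smaller child -2 at index 1, swap → [-2, 20, 6, 1, 31, 11, 9]
  20 vs smaller child 1 at index 3, swap → [-2, 1, 6, 20, 31, 11, 9]

[-2, 1, 6, 20, 31, 11, 9]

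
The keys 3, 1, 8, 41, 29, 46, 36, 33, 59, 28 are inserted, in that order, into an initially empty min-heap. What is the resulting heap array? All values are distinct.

[1, 3, 8, 33, 28, 46, 36, 41, 59, 29]

Insert 3:
  append 3 at index 0 → [3] (no swap needed)
Insert 1:
  append 1 at index 1 → [3, 1]
  1 < parent 3 at index 0, swap → [1, 3]
Insert 8:
  append 8 at index 2 → [1, 3, 8] (no swap needed)
Insert 41:
  append 41 at index 3 → [1, 3, 8, 41] (no swap needed)
Insert 29:
  append 29 at index 4 → [1, 3, 8, 41, 29] (no swap needed)
Insert 46:
  append 46 at index 5 → [1, 3, 8, 41, 29, 46] (no swap needed)
Insert 36:
  append 36 at index 6 → [1, 3, 8, 41, 29, 46, 36] (no swap needed)
Insert 33:
  append 33 at index 7 → [1, 3, 8, 41, 29, 46, 36, 33]
  33 < parent 41 at index 3, swap → [1, 3, 8, 33, 29, 46, 36, 41]
Insert 59:
  append 59 at index 8 → [1, 3, 8, 33, 29, 46, 36, 41, 59] (no swap needed)
Insert 28:
  append 28 at index 9 → [1, 3, 8, 33, 29, 46, 36, 41, 59, 28]
  28 < parent 29 at index 4, swap → [1, 3, 8, 33, 28, 46, 36, 41, 59, 29]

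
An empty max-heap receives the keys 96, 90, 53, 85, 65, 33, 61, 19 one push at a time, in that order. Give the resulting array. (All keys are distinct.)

Insert 96:
  append 96 at index 0 → [96] (no swap needed)
Insert 90:
  append 90 at index 1 → [96, 90] (no swap needed)
Insert 53:
  append 53 at index 2 → [96, 90, 53] (no swap needed)
Insert 85:
  append 85 at index 3 → [96, 90, 53, 85] (no swap needed)
Insert 65:
  append 65 at index 4 → [96, 90, 53, 85, 65] (no swap needed)
Insert 33:
  append 33 at index 5 → [96, 90, 53, 85, 65, 33] (no swap needed)
Insert 61:
  append 61 at index 6 → [96, 90, 53, 85, 65, 33, 61]
  61 > parent 53 at index 2, swap → [96, 90, 61, 85, 65, 33, 53]
Insert 19:
  append 19 at index 7 → [96, 90, 61, 85, 65, 33, 53, 19] (no swap needed)

[96, 90, 61, 85, 65, 33, 53, 19]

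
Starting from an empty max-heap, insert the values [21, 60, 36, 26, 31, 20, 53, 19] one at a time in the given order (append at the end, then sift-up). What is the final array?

[60, 31, 53, 21, 26, 20, 36, 19]

Insert 21:
  append 21 at index 0 → [21] (no swap needed)
Insert 60:
  append 60 at index 1 → [21, 60]
  60 > parent 21 at index 0, swap → [60, 21]
Insert 36:
  append 36 at index 2 → [60, 21, 36] (no swap needed)
Insert 26:
  append 26 at index 3 → [60, 21, 36, 26]
  26 > parent 21 at index 1, swap → [60, 26, 36, 21]
Insert 31:
  append 31 at index 4 → [60, 26, 36, 21, 31]
  31 > parent 26 at index 1, swap → [60, 31, 36, 21, 26]
Insert 20:
  append 20 at index 5 → [60, 31, 36, 21, 26, 20] (no swap needed)
Insert 53:
  append 53 at index 6 → [60, 31, 36, 21, 26, 20, 53]
  53 > parent 36 at index 2, swap → [60, 31, 53, 21, 26, 20, 36]
Insert 19:
  append 19 at index 7 → [60, 31, 53, 21, 26, 20, 36, 19] (no swap needed)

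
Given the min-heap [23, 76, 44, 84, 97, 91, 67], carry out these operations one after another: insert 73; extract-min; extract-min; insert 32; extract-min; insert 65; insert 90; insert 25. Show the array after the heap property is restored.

insert 73:
  append 73 at index 7 → [23, 76, 44, 84, 97, 91, 67, 73]
  73 < parent 84 at index 3, swap → [23, 76, 44, 73, 97, 91, 67, 84]
  73 < parent 76 at index 1, swap → [23, 73, 44, 76, 97, 91, 67, 84]
extract-min → returns 23:
  remove root 23; move last element 84 to root → [84, 73, 44, 76, 97, 91, 67]
  84 vs smaller child 44 at index 2, swap → [44, 73, 84, 76, 97, 91, 67]
  84 vs smaller child 67 at index 6, swap → [44, 73, 67, 76, 97, 91, 84]
extract-min → returns 44:
  remove root 44; move last element 84 to root → [84, 73, 67, 76, 97, 91]
  84 vs smaller child 67 at index 2, swap → [67, 73, 84, 76, 97, 91]
insert 32:
  append 32 at index 6 → [67, 73, 84, 76, 97, 91, 32]
  32 < parent 84 at index 2, swap → [67, 73, 32, 76, 97, 91, 84]
  32 < parent 67 at index 0, swap → [32, 73, 67, 76, 97, 91, 84]
extract-min → returns 32:
  remove root 32; move last element 84 to root → [84, 73, 67, 76, 97, 91]
  84 vs smaller child 67 at index 2, swap → [67, 73, 84, 76, 97, 91]
insert 65:
  append 65 at index 6 → [67, 73, 84, 76, 97, 91, 65]
  65 < parent 84 at index 2, swap → [67, 73, 65, 76, 97, 91, 84]
  65 < parent 67 at index 0, swap → [65, 73, 67, 76, 97, 91, 84]
insert 90:
  append 90 at index 7 → [65, 73, 67, 76, 97, 91, 84, 90] (no swap needed)
insert 25:
  append 25 at index 8 → [65, 73, 67, 76, 97, 91, 84, 90, 25]
  25 < parent 76 at index 3, swap → [65, 73, 67, 25, 97, 91, 84, 90, 76]
  25 < parent 73 at index 1, swap → [65, 25, 67, 73, 97, 91, 84, 90, 76]
  25 < parent 65 at index 0, swap → [25, 65, 67, 73, 97, 91, 84, 90, 76]

[25, 65, 67, 73, 97, 91, 84, 90, 76]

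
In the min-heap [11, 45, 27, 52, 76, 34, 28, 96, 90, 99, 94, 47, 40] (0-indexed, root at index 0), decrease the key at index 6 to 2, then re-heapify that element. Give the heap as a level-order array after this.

[2, 45, 11, 52, 76, 34, 27, 96, 90, 99, 94, 47, 40]

set index 6 from 28 to 2 → [11, 45, 27, 52, 76, 34, 2, 96, 90, 99, 94, 47, 40]
2 < parent 27 at index 2, swap → [11, 45, 2, 52, 76, 34, 27, 96, 90, 99, 94, 47, 40]
2 < parent 11 at index 0, swap → [2, 45, 11, 52, 76, 34, 27, 96, 90, 99, 94, 47, 40]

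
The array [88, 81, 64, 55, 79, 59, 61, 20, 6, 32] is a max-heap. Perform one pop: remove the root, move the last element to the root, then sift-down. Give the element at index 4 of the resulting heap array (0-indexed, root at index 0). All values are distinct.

remove root 88; move last element 32 to root → [32, 81, 64, 55, 79, 59, 61, 20, 6]
32 vs larger child 81 at index 1, swap → [81, 32, 64, 55, 79, 59, 61, 20, 6]
32 vs larger child 79 at index 4, swap → [81, 79, 64, 55, 32, 59, 61, 20, 6]
resulting array: [81, 79, 64, 55, 32, 59, 61, 20, 6]

32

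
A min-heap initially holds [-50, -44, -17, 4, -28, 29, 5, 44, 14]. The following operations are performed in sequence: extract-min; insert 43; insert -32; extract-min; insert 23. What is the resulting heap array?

extract-min → returns -50:
  remove root -50; move last element 14 to root → [14, -44, -17, 4, -28, 29, 5, 44]
  14 vs smaller child -44 at index 1, swap → [-44, 14, -17, 4, -28, 29, 5, 44]
  14 vs smaller child -28 at index 4, swap → [-44, -28, -17, 4, 14, 29, 5, 44]
insert 43:
  append 43 at index 8 → [-44, -28, -17, 4, 14, 29, 5, 44, 43] (no swap needed)
insert -32:
  append -32 at index 9 → [-44, -28, -17, 4, 14, 29, 5, 44, 43, -32]
  -32 < parent 14 at index 4, swap → [-44, -28, -17, 4, -32, 29, 5, 44, 43, 14]
  -32 < parent -28 at index 1, swap → [-44, -32, -17, 4, -28, 29, 5, 44, 43, 14]
extract-min → returns -44:
  remove root -44; move last element 14 to root → [14, -32, -17, 4, -28, 29, 5, 44, 43]
  14 vs smaller child -32 at index 1, swap → [-32, 14, -17, 4, -28, 29, 5, 44, 43]
  14 vs smaller child -28 at index 4, swap → [-32, -28, -17, 4, 14, 29, 5, 44, 43]
insert 23:
  append 23 at index 9 → [-32, -28, -17, 4, 14, 29, 5, 44, 43, 23] (no swap needed)

[-32, -28, -17, 4, 14, 29, 5, 44, 43, 23]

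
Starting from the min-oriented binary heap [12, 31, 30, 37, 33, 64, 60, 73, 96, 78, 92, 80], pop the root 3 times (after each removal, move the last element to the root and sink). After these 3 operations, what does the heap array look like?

[33, 37, 60, 73, 78, 64, 80, 92, 96]

extract-min #1 returns 12:
  remove root 12; move last element 80 to root → [80, 31, 30, 37, 33, 64, 60, 73, 96, 78, 92]
  80 vs smaller child 30 at index 2, swap → [30, 31, 80, 37, 33, 64, 60, 73, 96, 78, 92]
  80 vs smaller child 60 at index 6, swap → [30, 31, 60, 37, 33, 64, 80, 73, 96, 78, 92]
extract-min #2 returns 30:
  remove root 30; move last element 92 to root → [92, 31, 60, 37, 33, 64, 80, 73, 96, 78]
  92 vs smaller child 31 at index 1, swap → [31, 92, 60, 37, 33, 64, 80, 73, 96, 78]
  92 vs smaller child 33 at index 4, swap → [31, 33, 60, 37, 92, 64, 80, 73, 96, 78]
  92 vs only child 78 at index 9, swap → [31, 33, 60, 37, 78, 64, 80, 73, 96, 92]
extract-min #3 returns 31:
  remove root 31; move last element 92 to root → [92, 33, 60, 37, 78, 64, 80, 73, 96]
  92 vs smaller child 33 at index 1, swap → [33, 92, 60, 37, 78, 64, 80, 73, 96]
  92 vs smaller child 37 at index 3, swap → [33, 37, 60, 92, 78, 64, 80, 73, 96]
  92 vs smaller child 73 at index 7, swap → [33, 37, 60, 73, 78, 64, 80, 92, 96]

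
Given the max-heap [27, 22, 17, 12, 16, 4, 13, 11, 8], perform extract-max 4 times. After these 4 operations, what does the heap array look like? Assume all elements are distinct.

[13, 12, 4, 11, 8]

extract-max #1 returns 27:
  remove root 27; move last element 8 to root → [8, 22, 17, 12, 16, 4, 13, 11]
  8 vs larger child 22 at index 1, swap → [22, 8, 17, 12, 16, 4, 13, 11]
  8 vs larger child 16 at index 4, swap → [22, 16, 17, 12, 8, 4, 13, 11]
extract-max #2 returns 22:
  remove root 22; move last element 11 to root → [11, 16, 17, 12, 8, 4, 13]
  11 vs larger child 17 at index 2, swap → [17, 16, 11, 12, 8, 4, 13]
  11 vs larger child 13 at index 6, swap → [17, 16, 13, 12, 8, 4, 11]
extract-max #3 returns 17:
  remove root 17; move last element 11 to root → [11, 16, 13, 12, 8, 4]
  11 vs larger child 16 at index 1, swap → [16, 11, 13, 12, 8, 4]
  11 vs larger child 12 at index 3, swap → [16, 12, 13, 11, 8, 4]
extract-max #4 returns 16:
  remove root 16; move last element 4 to root → [4, 12, 13, 11, 8]
  4 vs larger child 13 at index 2, swap → [13, 12, 4, 11, 8]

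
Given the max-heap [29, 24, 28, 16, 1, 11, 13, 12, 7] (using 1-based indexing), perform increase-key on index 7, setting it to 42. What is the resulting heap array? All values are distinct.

[42, 24, 29, 16, 1, 11, 28, 12, 7]

set index 7 from 13 to 42 → [29, 24, 28, 16, 1, 11, 42, 12, 7]
42 > parent 28 at index 3, swap → [29, 24, 42, 16, 1, 11, 28, 12, 7]
42 > parent 29 at index 1, swap → [42, 24, 29, 16, 1, 11, 28, 12, 7]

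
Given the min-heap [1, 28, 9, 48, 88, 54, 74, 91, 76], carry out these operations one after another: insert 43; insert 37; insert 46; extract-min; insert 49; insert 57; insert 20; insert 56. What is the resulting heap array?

[9, 28, 20, 48, 37, 49, 46, 91, 76, 88, 43, 54, 57, 74, 56]

insert 43:
  append 43 at index 9 → [1, 28, 9, 48, 88, 54, 74, 91, 76, 43]
  43 < parent 88 at index 4, swap → [1, 28, 9, 48, 43, 54, 74, 91, 76, 88]
insert 37:
  append 37 at index 10 → [1, 28, 9, 48, 43, 54, 74, 91, 76, 88, 37]
  37 < parent 43 at index 4, swap → [1, 28, 9, 48, 37, 54, 74, 91, 76, 88, 43]
insert 46:
  append 46 at index 11 → [1, 28, 9, 48, 37, 54, 74, 91, 76, 88, 43, 46]
  46 < parent 54 at index 5, swap → [1, 28, 9, 48, 37, 46, 74, 91, 76, 88, 43, 54]
extract-min → returns 1:
  remove root 1; move last element 54 to root → [54, 28, 9, 48, 37, 46, 74, 91, 76, 88, 43]
  54 vs smaller child 9 at index 2, swap → [9, 28, 54, 48, 37, 46, 74, 91, 76, 88, 43]
  54 vs smaller child 46 at index 5, swap → [9, 28, 46, 48, 37, 54, 74, 91, 76, 88, 43]
insert 49:
  append 49 at index 11 → [9, 28, 46, 48, 37, 54, 74, 91, 76, 88, 43, 49]
  49 < parent 54 at index 5, swap → [9, 28, 46, 48, 37, 49, 74, 91, 76, 88, 43, 54]
insert 57:
  append 57 at index 12 → [9, 28, 46, 48, 37, 49, 74, 91, 76, 88, 43, 54, 57] (no swap needed)
insert 20:
  append 20 at index 13 → [9, 28, 46, 48, 37, 49, 74, 91, 76, 88, 43, 54, 57, 20]
  20 < parent 74 at index 6, swap → [9, 28, 46, 48, 37, 49, 20, 91, 76, 88, 43, 54, 57, 74]
  20 < parent 46 at index 2, swap → [9, 28, 20, 48, 37, 49, 46, 91, 76, 88, 43, 54, 57, 74]
insert 56:
  append 56 at index 14 → [9, 28, 20, 48, 37, 49, 46, 91, 76, 88, 43, 54, 57, 74, 56] (no swap needed)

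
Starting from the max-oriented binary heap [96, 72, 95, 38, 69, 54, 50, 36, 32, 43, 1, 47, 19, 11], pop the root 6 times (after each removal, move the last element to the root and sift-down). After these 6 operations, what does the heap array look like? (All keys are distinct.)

[47, 43, 32, 38, 19, 11, 1, 36]

extract-max #1 returns 96:
  remove root 96; move last element 11 to root → [11, 72, 95, 38, 69, 54, 50, 36, 32, 43, 1, 47, 19]
  11 vs larger child 95 at index 2, swap → [95, 72, 11, 38, 69, 54, 50, 36, 32, 43, 1, 47, 19]
  11 vs larger child 54 at index 5, swap → [95, 72, 54, 38, 69, 11, 50, 36, 32, 43, 1, 47, 19]
  11 vs larger child 47 at index 11, swap → [95, 72, 54, 38, 69, 47, 50, 36, 32, 43, 1, 11, 19]
extract-max #2 returns 95:
  remove root 95; move last element 19 to root → [19, 72, 54, 38, 69, 47, 50, 36, 32, 43, 1, 11]
  19 vs larger child 72 at index 1, swap → [72, 19, 54, 38, 69, 47, 50, 36, 32, 43, 1, 11]
  19 vs larger child 69 at index 4, swap → [72, 69, 54, 38, 19, 47, 50, 36, 32, 43, 1, 11]
  19 vs larger child 43 at index 9, swap → [72, 69, 54, 38, 43, 47, 50, 36, 32, 19, 1, 11]
extract-max #3 returns 72:
  remove root 72; move last element 11 to root → [11, 69, 54, 38, 43, 47, 50, 36, 32, 19, 1]
  11 vs larger child 69 at index 1, swap → [69, 11, 54, 38, 43, 47, 50, 36, 32, 19, 1]
  11 vs larger child 43 at index 4, swap → [69, 43, 54, 38, 11, 47, 50, 36, 32, 19, 1]
  11 vs larger child 19 at index 9, swap → [69, 43, 54, 38, 19, 47, 50, 36, 32, 11, 1]
extract-max #4 returns 69:
  remove root 69; move last element 1 to root → [1, 43, 54, 38, 19, 47, 50, 36, 32, 11]
  1 vs larger child 54 at index 2, swap → [54, 43, 1, 38, 19, 47, 50, 36, 32, 11]
  1 vs larger child 50 at index 6, swap → [54, 43, 50, 38, 19, 47, 1, 36, 32, 11]
extract-max #5 returns 54:
  remove root 54; move last element 11 to root → [11, 43, 50, 38, 19, 47, 1, 36, 32]
  11 vs larger child 50 at index 2, swap → [50, 43, 11, 38, 19, 47, 1, 36, 32]
  11 vs larger child 47 at index 5, swap → [50, 43, 47, 38, 19, 11, 1, 36, 32]
extract-max #6 returns 50:
  remove root 50; move last element 32 to root → [32, 43, 47, 38, 19, 11, 1, 36]
  32 vs larger child 47 at index 2, swap → [47, 43, 32, 38, 19, 11, 1, 36]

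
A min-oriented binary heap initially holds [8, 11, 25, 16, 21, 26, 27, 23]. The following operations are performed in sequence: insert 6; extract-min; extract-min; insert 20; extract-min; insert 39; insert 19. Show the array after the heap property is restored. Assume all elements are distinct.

insert 6:
  append 6 at index 8 → [8, 11, 25, 16, 21, 26, 27, 23, 6]
  6 < parent 16 at index 3, swap → [8, 11, 25, 6, 21, 26, 27, 23, 16]
  6 < parent 11 at index 1, swap → [8, 6, 25, 11, 21, 26, 27, 23, 16]
  6 < parent 8 at index 0, swap → [6, 8, 25, 11, 21, 26, 27, 23, 16]
extract-min → returns 6:
  remove root 6; move last element 16 to root → [16, 8, 25, 11, 21, 26, 27, 23]
  16 vs smaller child 8 at index 1, swap → [8, 16, 25, 11, 21, 26, 27, 23]
  16 vs smaller child 11 at index 3, swap → [8, 11, 25, 16, 21, 26, 27, 23]
extract-min → returns 8:
  remove root 8; move last element 23 to root → [23, 11, 25, 16, 21, 26, 27]
  23 vs smaller child 11 at index 1, swap → [11, 23, 25, 16, 21, 26, 27]
  23 vs smaller child 16 at index 3, swap → [11, 16, 25, 23, 21, 26, 27]
insert 20:
  append 20 at index 7 → [11, 16, 25, 23, 21, 26, 27, 20]
  20 < parent 23 at index 3, swap → [11, 16, 25, 20, 21, 26, 27, 23]
extract-min → returns 11:
  remove root 11; move last element 23 to root → [23, 16, 25, 20, 21, 26, 27]
  23 vs smaller child 16 at index 1, swap → [16, 23, 25, 20, 21, 26, 27]
  23 vs smaller child 20 at index 3, swap → [16, 20, 25, 23, 21, 26, 27]
insert 39:
  append 39 at index 7 → [16, 20, 25, 23, 21, 26, 27, 39] (no swap needed)
insert 19:
  append 19 at index 8 → [16, 20, 25, 23, 21, 26, 27, 39, 19]
  19 < parent 23 at index 3, swap → [16, 20, 25, 19, 21, 26, 27, 39, 23]
  19 < parent 20 at index 1, swap → [16, 19, 25, 20, 21, 26, 27, 39, 23]

[16, 19, 25, 20, 21, 26, 27, 39, 23]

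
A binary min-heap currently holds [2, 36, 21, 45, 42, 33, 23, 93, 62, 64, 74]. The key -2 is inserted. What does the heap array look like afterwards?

append -2 at index 11 → [2, 36, 21, 45, 42, 33, 23, 93, 62, 64, 74, -2]
-2 < parent 33 at index 5, swap → [2, 36, 21, 45, 42, -2, 23, 93, 62, 64, 74, 33]
-2 < parent 21 at index 2, swap → [2, 36, -2, 45, 42, 21, 23, 93, 62, 64, 74, 33]
-2 < parent 2 at index 0, swap → [-2, 36, 2, 45, 42, 21, 23, 93, 62, 64, 74, 33]

[-2, 36, 2, 45, 42, 21, 23, 93, 62, 64, 74, 33]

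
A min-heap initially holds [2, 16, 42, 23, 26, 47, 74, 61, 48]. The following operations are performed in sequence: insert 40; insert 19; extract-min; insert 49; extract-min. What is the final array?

[19, 23, 42, 48, 26, 47, 74, 61, 49, 40]

insert 40:
  append 40 at index 9 → [2, 16, 42, 23, 26, 47, 74, 61, 48, 40] (no swap needed)
insert 19:
  append 19 at index 10 → [2, 16, 42, 23, 26, 47, 74, 61, 48, 40, 19]
  19 < parent 26 at index 4, swap → [2, 16, 42, 23, 19, 47, 74, 61, 48, 40, 26]
extract-min → returns 2:
  remove root 2; move last element 26 to root → [26, 16, 42, 23, 19, 47, 74, 61, 48, 40]
  26 vs smaller child 16 at index 1, swap → [16, 26, 42, 23, 19, 47, 74, 61, 48, 40]
  26 vs smaller child 19 at index 4, swap → [16, 19, 42, 23, 26, 47, 74, 61, 48, 40]
insert 49:
  append 49 at index 10 → [16, 19, 42, 23, 26, 47, 74, 61, 48, 40, 49] (no swap needed)
extract-min → returns 16:
  remove root 16; move last element 49 to root → [49, 19, 42, 23, 26, 47, 74, 61, 48, 40]
  49 vs smaller child 19 at index 1, swap → [19, 49, 42, 23, 26, 47, 74, 61, 48, 40]
  49 vs smaller child 23 at index 3, swap → [19, 23, 42, 49, 26, 47, 74, 61, 48, 40]
  49 vs smaller child 48 at index 8, swap → [19, 23, 42, 48, 26, 47, 74, 61, 49, 40]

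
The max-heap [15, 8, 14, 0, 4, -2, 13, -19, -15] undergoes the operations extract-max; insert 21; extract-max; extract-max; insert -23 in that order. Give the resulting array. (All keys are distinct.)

[13, 8, -2, 0, 4, -19, -15, -23]

extract-max → returns 15:
  remove root 15; move last element -15 to root → [-15, 8, 14, 0, 4, -2, 13, -19]
  -15 vs larger child 14 at index 2, swap → [14, 8, -15, 0, 4, -2, 13, -19]
  -15 vs larger child 13 at index 6, swap → [14, 8, 13, 0, 4, -2, -15, -19]
insert 21:
  append 21 at index 8 → [14, 8, 13, 0, 4, -2, -15, -19, 21]
  21 > parent 0 at index 3, swap → [14, 8, 13, 21, 4, -2, -15, -19, 0]
  21 > parent 8 at index 1, swap → [14, 21, 13, 8, 4, -2, -15, -19, 0]
  21 > parent 14 at index 0, swap → [21, 14, 13, 8, 4, -2, -15, -19, 0]
extract-max → returns 21:
  remove root 21; move last element 0 to root → [0, 14, 13, 8, 4, -2, -15, -19]
  0 vs larger child 14 at index 1, swap → [14, 0, 13, 8, 4, -2, -15, -19]
  0 vs larger child 8 at index 3, swap → [14, 8, 13, 0, 4, -2, -15, -19]
extract-max → returns 14:
  remove root 14; move last element -19 to root → [-19, 8, 13, 0, 4, -2, -15]
  -19 vs larger child 13 at index 2, swap → [13, 8, -19, 0, 4, -2, -15]
  -19 vs larger child -2 at index 5, swap → [13, 8, -2, 0, 4, -19, -15]
insert -23:
  append -23 at index 7 → [13, 8, -2, 0, 4, -19, -15, -23] (no swap needed)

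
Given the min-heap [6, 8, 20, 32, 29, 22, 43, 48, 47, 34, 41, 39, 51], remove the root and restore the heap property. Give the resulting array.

remove root 6; move last element 51 to root → [51, 8, 20, 32, 29, 22, 43, 48, 47, 34, 41, 39]
51 vs smaller child 8 at index 1, swap → [8, 51, 20, 32, 29, 22, 43, 48, 47, 34, 41, 39]
51 vs smaller child 29 at index 4, swap → [8, 29, 20, 32, 51, 22, 43, 48, 47, 34, 41, 39]
51 vs smaller child 34 at index 9, swap → [8, 29, 20, 32, 34, 22, 43, 48, 47, 51, 41, 39]

[8, 29, 20, 32, 34, 22, 43, 48, 47, 51, 41, 39]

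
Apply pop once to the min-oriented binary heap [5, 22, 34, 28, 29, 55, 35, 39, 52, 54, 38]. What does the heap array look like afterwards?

[22, 28, 34, 38, 29, 55, 35, 39, 52, 54]

remove root 5; move last element 38 to root → [38, 22, 34, 28, 29, 55, 35, 39, 52, 54]
38 vs smaller child 22 at index 1, swap → [22, 38, 34, 28, 29, 55, 35, 39, 52, 54]
38 vs smaller child 28 at index 3, swap → [22, 28, 34, 38, 29, 55, 35, 39, 52, 54]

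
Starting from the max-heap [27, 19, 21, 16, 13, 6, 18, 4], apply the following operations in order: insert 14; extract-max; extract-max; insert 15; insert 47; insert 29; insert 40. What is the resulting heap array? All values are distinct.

[47, 40, 18, 16, 29, 6, 14, 4, 15, 13, 19]

insert 14:
  append 14 at index 8 → [27, 19, 21, 16, 13, 6, 18, 4, 14] (no swap needed)
extract-max → returns 27:
  remove root 27; move last element 14 to root → [14, 19, 21, 16, 13, 6, 18, 4]
  14 vs larger child 21 at index 2, swap → [21, 19, 14, 16, 13, 6, 18, 4]
  14 vs larger child 18 at index 6, swap → [21, 19, 18, 16, 13, 6, 14, 4]
extract-max → returns 21:
  remove root 21; move last element 4 to root → [4, 19, 18, 16, 13, 6, 14]
  4 vs larger child 19 at index 1, swap → [19, 4, 18, 16, 13, 6, 14]
  4 vs larger child 16 at index 3, swap → [19, 16, 18, 4, 13, 6, 14]
insert 15:
  append 15 at index 7 → [19, 16, 18, 4, 13, 6, 14, 15]
  15 > parent 4 at index 3, swap → [19, 16, 18, 15, 13, 6, 14, 4]
insert 47:
  append 47 at index 8 → [19, 16, 18, 15, 13, 6, 14, 4, 47]
  47 > parent 15 at index 3, swap → [19, 16, 18, 47, 13, 6, 14, 4, 15]
  47 > parent 16 at index 1, swap → [19, 47, 18, 16, 13, 6, 14, 4, 15]
  47 > parent 19 at index 0, swap → [47, 19, 18, 16, 13, 6, 14, 4, 15]
insert 29:
  append 29 at index 9 → [47, 19, 18, 16, 13, 6, 14, 4, 15, 29]
  29 > parent 13 at index 4, swap → [47, 19, 18, 16, 29, 6, 14, 4, 15, 13]
  29 > parent 19 at index 1, swap → [47, 29, 18, 16, 19, 6, 14, 4, 15, 13]
insert 40:
  append 40 at index 10 → [47, 29, 18, 16, 19, 6, 14, 4, 15, 13, 40]
  40 > parent 19 at index 4, swap → [47, 29, 18, 16, 40, 6, 14, 4, 15, 13, 19]
  40 > parent 29 at index 1, swap → [47, 40, 18, 16, 29, 6, 14, 4, 15, 13, 19]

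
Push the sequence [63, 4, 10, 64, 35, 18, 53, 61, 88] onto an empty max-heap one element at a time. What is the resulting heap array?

[88, 64, 53, 63, 35, 10, 18, 4, 61]

Insert 63:
  append 63 at index 0 → [63] (no swap needed)
Insert 4:
  append 4 at index 1 → [63, 4] (no swap needed)
Insert 10:
  append 10 at index 2 → [63, 4, 10] (no swap needed)
Insert 64:
  append 64 at index 3 → [63, 4, 10, 64]
  64 > parent 4 at index 1, swap → [63, 64, 10, 4]
  64 > parent 63 at index 0, swap → [64, 63, 10, 4]
Insert 35:
  append 35 at index 4 → [64, 63, 10, 4, 35] (no swap needed)
Insert 18:
  append 18 at index 5 → [64, 63, 10, 4, 35, 18]
  18 > parent 10 at index 2, swap → [64, 63, 18, 4, 35, 10]
Insert 53:
  append 53 at index 6 → [64, 63, 18, 4, 35, 10, 53]
  53 > parent 18 at index 2, swap → [64, 63, 53, 4, 35, 10, 18]
Insert 61:
  append 61 at index 7 → [64, 63, 53, 4, 35, 10, 18, 61]
  61 > parent 4 at index 3, swap → [64, 63, 53, 61, 35, 10, 18, 4]
Insert 88:
  append 88 at index 8 → [64, 63, 53, 61, 35, 10, 18, 4, 88]
  88 > parent 61 at index 3, swap → [64, 63, 53, 88, 35, 10, 18, 4, 61]
  88 > parent 63 at index 1, swap → [64, 88, 53, 63, 35, 10, 18, 4, 61]
  88 > parent 64 at index 0, swap → [88, 64, 53, 63, 35, 10, 18, 4, 61]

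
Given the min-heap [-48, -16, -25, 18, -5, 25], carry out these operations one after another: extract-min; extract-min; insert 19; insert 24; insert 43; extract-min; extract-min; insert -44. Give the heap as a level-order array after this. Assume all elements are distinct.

[-44, 19, 18, 43, 25, 24]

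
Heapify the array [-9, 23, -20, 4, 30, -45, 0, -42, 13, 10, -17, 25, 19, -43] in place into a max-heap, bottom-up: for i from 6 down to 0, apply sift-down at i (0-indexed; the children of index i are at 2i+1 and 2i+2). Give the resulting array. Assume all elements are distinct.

[30, 23, 25, 13, 10, 19, 0, -42, 4, -9, -17, -45, -20, -43]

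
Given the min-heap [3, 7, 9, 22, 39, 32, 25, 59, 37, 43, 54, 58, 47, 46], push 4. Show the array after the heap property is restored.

append 4 at index 14 → [3, 7, 9, 22, 39, 32, 25, 59, 37, 43, 54, 58, 47, 46, 4]
4 < parent 25 at index 6, swap → [3, 7, 9, 22, 39, 32, 4, 59, 37, 43, 54, 58, 47, 46, 25]
4 < parent 9 at index 2, swap → [3, 7, 4, 22, 39, 32, 9, 59, 37, 43, 54, 58, 47, 46, 25]

[3, 7, 4, 22, 39, 32, 9, 59, 37, 43, 54, 58, 47, 46, 25]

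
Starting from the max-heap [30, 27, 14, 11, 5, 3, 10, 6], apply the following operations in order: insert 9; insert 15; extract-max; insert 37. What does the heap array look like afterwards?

insert 9:
  append 9 at index 8 → [30, 27, 14, 11, 5, 3, 10, 6, 9] (no swap needed)
insert 15:
  append 15 at index 9 → [30, 27, 14, 11, 5, 3, 10, 6, 9, 15]
  15 > parent 5 at index 4, swap → [30, 27, 14, 11, 15, 3, 10, 6, 9, 5]
extract-max → returns 30:
  remove root 30; move last element 5 to root → [5, 27, 14, 11, 15, 3, 10, 6, 9]
  5 vs larger child 27 at index 1, swap → [27, 5, 14, 11, 15, 3, 10, 6, 9]
  5 vs larger child 15 at index 4, swap → [27, 15, 14, 11, 5, 3, 10, 6, 9]
insert 37:
  append 37 at index 9 → [27, 15, 14, 11, 5, 3, 10, 6, 9, 37]
  37 > parent 5 at index 4, swap → [27, 15, 14, 11, 37, 3, 10, 6, 9, 5]
  37 > parent 15 at index 1, swap → [27, 37, 14, 11, 15, 3, 10, 6, 9, 5]
  37 > parent 27 at index 0, swap → [37, 27, 14, 11, 15, 3, 10, 6, 9, 5]

[37, 27, 14, 11, 15, 3, 10, 6, 9, 5]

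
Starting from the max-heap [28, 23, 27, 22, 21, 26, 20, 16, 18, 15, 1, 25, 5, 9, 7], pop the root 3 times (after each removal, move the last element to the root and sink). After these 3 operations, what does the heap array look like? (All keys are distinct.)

[25, 23, 20, 22, 21, 9, 5, 16, 18, 15, 1, 7]

extract-max #1 returns 28:
  remove root 28; move last element 7 to root → [7, 23, 27, 22, 21, 26, 20, 16, 18, 15, 1, 25, 5, 9]
  7 vs larger child 27 at index 2, swap → [27, 23, 7, 22, 21, 26, 20, 16, 18, 15, 1, 25, 5, 9]
  7 vs larger child 26 at index 5, swap → [27, 23, 26, 22, 21, 7, 20, 16, 18, 15, 1, 25, 5, 9]
  7 vs larger child 25 at index 11, swap → [27, 23, 26, 22, 21, 25, 20, 16, 18, 15, 1, 7, 5, 9]
extract-max #2 returns 27:
  remove root 27; move last element 9 to root → [9, 23, 26, 22, 21, 25, 20, 16, 18, 15, 1, 7, 5]
  9 vs larger child 26 at index 2, swap → [26, 23, 9, 22, 21, 25, 20, 16, 18, 15, 1, 7, 5]
  9 vs larger child 25 at index 5, swap → [26, 23, 25, 22, 21, 9, 20, 16, 18, 15, 1, 7, 5]
extract-max #3 returns 26:
  remove root 26; move last element 5 to root → [5, 23, 25, 22, 21, 9, 20, 16, 18, 15, 1, 7]
  5 vs larger child 25 at index 2, swap → [25, 23, 5, 22, 21, 9, 20, 16, 18, 15, 1, 7]
  5 vs larger child 20 at index 6, swap → [25, 23, 20, 22, 21, 9, 5, 16, 18, 15, 1, 7]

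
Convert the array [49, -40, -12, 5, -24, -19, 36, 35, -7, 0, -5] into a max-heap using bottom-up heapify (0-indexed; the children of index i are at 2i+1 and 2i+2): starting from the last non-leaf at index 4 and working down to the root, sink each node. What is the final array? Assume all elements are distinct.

[49, 35, 36, 5, 0, -19, -12, -40, -7, -24, -5]

sift down from index 4:
  -24 vs larger child 0 at index 9, swap → [49, -40, -12, 5, 0, -19, 36, 35, -7, -24, -5]
sift down from index 3:
  5 vs larger child 35 at index 7, swap → [49, -40, -12, 35, 0, -19, 36, 5, -7, -24, -5]
sift down from index 2:
  -12 vs larger child 36 at index 6, swap → [49, -40, 36, 35, 0, -19, -12, 5, -7, -24, -5]
sift down from index 1:
  -40 vs larger child 35 at index 3, swap → [49, 35, 36, -40, 0, -19, -12, 5, -7, -24, -5]
  -40 vs larger child 5 at index 7, swap → [49, 35, 36, 5, 0, -19, -12, -40, -7, -24, -5]
sift down from index 0: already satisfies heap property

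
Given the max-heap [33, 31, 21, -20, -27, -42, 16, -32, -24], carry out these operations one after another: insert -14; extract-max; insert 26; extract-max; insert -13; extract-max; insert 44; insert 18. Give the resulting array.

[44, 21, 16, -20, 18, -42, -27, -32, -24, -14, -13]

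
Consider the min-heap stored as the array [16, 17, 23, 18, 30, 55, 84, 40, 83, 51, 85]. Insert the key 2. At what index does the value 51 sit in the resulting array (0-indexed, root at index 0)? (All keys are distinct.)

9

append 2 at index 11 → [16, 17, 23, 18, 30, 55, 84, 40, 83, 51, 85, 2]
2 < parent 55 at index 5, swap → [16, 17, 23, 18, 30, 2, 84, 40, 83, 51, 85, 55]
2 < parent 23 at index 2, swap → [16, 17, 2, 18, 30, 23, 84, 40, 83, 51, 85, 55]
2 < parent 16 at index 0, swap → [2, 17, 16, 18, 30, 23, 84, 40, 83, 51, 85, 55]
resulting array: [2, 17, 16, 18, 30, 23, 84, 40, 83, 51, 85, 55]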